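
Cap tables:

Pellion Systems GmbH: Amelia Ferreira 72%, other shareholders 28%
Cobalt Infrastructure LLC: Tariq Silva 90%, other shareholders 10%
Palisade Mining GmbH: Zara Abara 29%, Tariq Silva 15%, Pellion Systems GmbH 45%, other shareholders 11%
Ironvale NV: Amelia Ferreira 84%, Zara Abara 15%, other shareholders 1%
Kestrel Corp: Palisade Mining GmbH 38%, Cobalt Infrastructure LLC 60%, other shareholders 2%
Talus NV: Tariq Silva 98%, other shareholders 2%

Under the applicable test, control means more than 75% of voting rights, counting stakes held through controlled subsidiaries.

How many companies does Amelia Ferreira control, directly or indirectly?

1

Amelia holds 84% of Ironvale, so Amelia controls Ironvale.
No other company's threshold is met.
Amelia controls 1 company.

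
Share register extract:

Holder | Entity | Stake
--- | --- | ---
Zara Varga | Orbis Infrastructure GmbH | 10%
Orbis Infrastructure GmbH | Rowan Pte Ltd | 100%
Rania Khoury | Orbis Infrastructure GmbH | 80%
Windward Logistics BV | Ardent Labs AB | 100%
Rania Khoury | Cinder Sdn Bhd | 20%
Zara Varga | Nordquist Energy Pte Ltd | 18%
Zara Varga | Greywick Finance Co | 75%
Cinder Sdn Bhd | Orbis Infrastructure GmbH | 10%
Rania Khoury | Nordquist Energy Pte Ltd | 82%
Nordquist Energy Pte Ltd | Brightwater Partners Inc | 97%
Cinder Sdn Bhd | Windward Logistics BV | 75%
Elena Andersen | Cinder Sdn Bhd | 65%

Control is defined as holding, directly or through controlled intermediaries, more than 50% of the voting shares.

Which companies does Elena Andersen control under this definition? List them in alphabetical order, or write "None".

Ardent Labs AB, Cinder Sdn Bhd, Windward Logistics BV

Elena holds 65% of Cinder, so Elena controls Cinder.
Cinder holds 75% of Windward, so Elena controls Windward.
Windward holds 100% of Ardent, so Elena controls Ardent.
No other company's threshold is met.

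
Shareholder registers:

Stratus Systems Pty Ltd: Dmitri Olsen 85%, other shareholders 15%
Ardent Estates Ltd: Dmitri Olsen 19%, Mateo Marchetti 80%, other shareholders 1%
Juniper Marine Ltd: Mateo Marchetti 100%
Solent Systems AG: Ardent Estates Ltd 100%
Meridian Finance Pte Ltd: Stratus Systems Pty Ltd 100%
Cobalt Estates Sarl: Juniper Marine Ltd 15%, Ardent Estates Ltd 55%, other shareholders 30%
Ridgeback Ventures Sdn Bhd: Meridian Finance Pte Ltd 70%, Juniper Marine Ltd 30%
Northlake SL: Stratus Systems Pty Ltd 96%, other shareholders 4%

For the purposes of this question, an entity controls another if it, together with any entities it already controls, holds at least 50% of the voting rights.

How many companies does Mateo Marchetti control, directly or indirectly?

Mateo holds 80% of Ardent, so Mateo controls Ardent.
Mateo holds 100% of Juniper, so Mateo controls Juniper.
Ardent holds 100% of Solent, so Mateo controls Solent.
Juniper and Ardent together hold 15% + 55% = 70% of Cobalt, so Mateo controls Cobalt.
No other company's threshold is met.
Mateo controls 4 companies.

4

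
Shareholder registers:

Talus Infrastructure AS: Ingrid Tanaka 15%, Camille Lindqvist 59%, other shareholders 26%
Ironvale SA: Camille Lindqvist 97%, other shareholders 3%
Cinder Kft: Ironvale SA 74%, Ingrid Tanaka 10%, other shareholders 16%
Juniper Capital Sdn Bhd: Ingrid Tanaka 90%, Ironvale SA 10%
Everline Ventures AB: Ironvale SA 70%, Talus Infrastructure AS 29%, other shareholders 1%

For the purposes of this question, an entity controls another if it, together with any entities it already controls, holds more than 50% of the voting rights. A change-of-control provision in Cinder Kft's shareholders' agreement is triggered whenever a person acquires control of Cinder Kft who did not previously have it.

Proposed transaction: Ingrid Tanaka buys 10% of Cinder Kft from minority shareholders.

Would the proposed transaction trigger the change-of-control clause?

No

The purchase changes only Ingrid's holdings, so Ingrid is the only person who could newly come to control Cinder.
Ingrid holds 90% of Juniper, so Ingrid controls Juniper.
In Cinder, Ingrid's side holds only 10%, not > 50%.
So before the transaction, Ingrid does not control Cinder.
After the purchase, Ingrid's direct stake in Cinder rises to 10% + 10% = 20%.
After the transaction, Ingrid's side holds 20% of Cinder, not > 50%, so Ingrid still does not control Cinder.
No new person acquires control, so the clause is not triggered.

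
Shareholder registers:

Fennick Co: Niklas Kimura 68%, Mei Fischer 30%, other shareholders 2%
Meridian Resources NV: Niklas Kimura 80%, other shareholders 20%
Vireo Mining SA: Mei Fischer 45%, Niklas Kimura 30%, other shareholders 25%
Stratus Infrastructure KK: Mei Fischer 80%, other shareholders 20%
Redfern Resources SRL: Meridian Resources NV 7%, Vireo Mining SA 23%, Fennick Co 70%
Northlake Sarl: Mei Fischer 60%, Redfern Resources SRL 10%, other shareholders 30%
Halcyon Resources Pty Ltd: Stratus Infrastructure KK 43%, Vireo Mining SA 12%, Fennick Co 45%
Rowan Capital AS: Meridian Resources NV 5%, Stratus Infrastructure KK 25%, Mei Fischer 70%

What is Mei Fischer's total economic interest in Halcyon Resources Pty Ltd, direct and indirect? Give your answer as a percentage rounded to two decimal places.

53.30%

Mei reaches Halcyon along 3 paths.
Via Stratus: 80% × 43% = 34.4%.
Via Vireo: 45% × 12% = 5.4%.
Via Fennick: 30% × 45% = 13.5%.
Total: 34.4% + 5.4% + 13.5% = 53.3%.
Rounded: 53.30%.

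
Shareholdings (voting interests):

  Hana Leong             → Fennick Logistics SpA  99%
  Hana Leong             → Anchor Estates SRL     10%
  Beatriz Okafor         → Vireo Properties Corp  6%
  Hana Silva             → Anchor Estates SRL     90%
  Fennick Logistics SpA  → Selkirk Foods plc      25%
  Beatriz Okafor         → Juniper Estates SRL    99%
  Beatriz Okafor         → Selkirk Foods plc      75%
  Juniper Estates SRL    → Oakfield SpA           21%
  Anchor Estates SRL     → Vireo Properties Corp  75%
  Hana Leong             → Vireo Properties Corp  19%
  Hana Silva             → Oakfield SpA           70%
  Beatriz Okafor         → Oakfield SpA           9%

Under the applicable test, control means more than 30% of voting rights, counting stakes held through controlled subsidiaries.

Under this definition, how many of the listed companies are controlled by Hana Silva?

3

Hana Silva holds 70% of Oakfield, so Hana Silva controls Oakfield.
Hana Silva holds 90% of Anchor, so Hana Silva controls Anchor.
Anchor holds 75% of Vireo, so Hana Silva controls Vireo.
No other company's threshold is met.
Hana Silva controls 3 companies.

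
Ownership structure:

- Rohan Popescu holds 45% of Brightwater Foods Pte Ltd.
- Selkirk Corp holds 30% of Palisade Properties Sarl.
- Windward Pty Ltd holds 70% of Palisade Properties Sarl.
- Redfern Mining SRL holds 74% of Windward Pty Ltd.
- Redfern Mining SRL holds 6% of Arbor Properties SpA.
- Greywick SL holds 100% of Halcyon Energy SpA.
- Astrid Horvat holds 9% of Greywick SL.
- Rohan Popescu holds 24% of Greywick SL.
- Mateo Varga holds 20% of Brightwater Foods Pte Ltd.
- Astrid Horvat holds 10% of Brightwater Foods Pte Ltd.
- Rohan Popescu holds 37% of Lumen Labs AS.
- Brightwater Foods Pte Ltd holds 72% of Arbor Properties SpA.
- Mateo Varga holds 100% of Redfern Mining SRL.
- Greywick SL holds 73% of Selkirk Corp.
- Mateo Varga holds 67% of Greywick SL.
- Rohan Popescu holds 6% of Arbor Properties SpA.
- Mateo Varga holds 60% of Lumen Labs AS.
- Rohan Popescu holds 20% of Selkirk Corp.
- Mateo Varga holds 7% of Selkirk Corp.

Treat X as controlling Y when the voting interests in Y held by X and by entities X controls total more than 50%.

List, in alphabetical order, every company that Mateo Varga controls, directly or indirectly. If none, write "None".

Greywick SL, Halcyon Energy SpA, Lumen Labs AS, Palisade Properties Sarl, Redfern Mining SRL, Selkirk Corp, Windward Pty Ltd

Mateo holds 67% of Greywick, so Mateo controls Greywick.
Mateo and Greywick together hold 7% + 73% = 80% of Selkirk, so Mateo controls Selkirk.
Greywick holds 100% of Halcyon, so Mateo controls Halcyon.
Mateo holds 100% of Redfern, so Mateo controls Redfern.
Redfern holds 74% of Windward, so Mateo controls Windward.
Mateo holds 60% of Lumen, so Mateo controls Lumen.
Windward and Selkirk together hold 70% + 30% = 100% of Palisade, so Mateo controls Palisade.
No other company's threshold is met.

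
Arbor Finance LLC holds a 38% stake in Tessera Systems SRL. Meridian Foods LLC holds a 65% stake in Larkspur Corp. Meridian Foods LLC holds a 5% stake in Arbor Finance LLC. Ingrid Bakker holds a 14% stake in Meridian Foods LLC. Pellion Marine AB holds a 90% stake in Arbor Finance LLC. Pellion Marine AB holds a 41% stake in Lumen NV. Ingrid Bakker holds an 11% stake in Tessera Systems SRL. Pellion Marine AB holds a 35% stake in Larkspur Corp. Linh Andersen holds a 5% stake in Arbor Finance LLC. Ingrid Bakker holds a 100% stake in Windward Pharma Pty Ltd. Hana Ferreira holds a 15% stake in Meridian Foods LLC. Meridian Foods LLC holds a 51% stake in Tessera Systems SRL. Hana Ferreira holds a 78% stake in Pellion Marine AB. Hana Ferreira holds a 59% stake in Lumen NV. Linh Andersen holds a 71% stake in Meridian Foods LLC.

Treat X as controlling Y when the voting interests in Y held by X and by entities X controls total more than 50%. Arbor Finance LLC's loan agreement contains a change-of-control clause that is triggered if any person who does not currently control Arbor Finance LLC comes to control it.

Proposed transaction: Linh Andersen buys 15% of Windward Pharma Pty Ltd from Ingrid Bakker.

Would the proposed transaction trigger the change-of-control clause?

No

The purchase adds only to Linh's holdings (Ingrid's stake shrinks), so Linh is the only person who could newly come to control Arbor.
Linh holds 71% of Meridian, so Linh controls Meridian.
Meridian holds 65% of Larkspur, so Linh controls Larkspur.
Meridian holds 51% of Tessera, so Linh controls Tessera.
In Arbor, Linh's side holds only 5% + 5% = 10%, not > 50%.
So before the transaction, Linh does not control Arbor.
After the purchase, Linh holds 15% of Windward directly, and Ingrid's stake falls to 85%.
Linh's side now holds 15% of Windward, not > 50%, so Linh still does not control Windward.
After the transaction, Linh's side holds 5% + 5% = 10% of Arbor, not > 50%, so Linh still does not control Arbor.
No new person acquires control, so the clause is not triggered.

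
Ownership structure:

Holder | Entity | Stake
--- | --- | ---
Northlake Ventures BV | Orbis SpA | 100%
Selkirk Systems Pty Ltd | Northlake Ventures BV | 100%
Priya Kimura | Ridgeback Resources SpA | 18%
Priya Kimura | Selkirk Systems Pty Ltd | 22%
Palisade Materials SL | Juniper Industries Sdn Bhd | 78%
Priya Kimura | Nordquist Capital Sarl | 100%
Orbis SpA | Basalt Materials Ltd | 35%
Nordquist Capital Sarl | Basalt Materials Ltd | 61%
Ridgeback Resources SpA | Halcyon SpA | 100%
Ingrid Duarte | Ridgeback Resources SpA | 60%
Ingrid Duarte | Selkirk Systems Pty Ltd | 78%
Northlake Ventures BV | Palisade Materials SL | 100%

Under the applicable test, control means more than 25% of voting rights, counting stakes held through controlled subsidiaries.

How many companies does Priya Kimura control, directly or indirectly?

2

Priya holds 100% of Nordquist, so Priya controls Nordquist.
Nordquist holds 61% of Basalt, so Priya controls Basalt.
No other company's threshold is met.
Priya controls 2 companies.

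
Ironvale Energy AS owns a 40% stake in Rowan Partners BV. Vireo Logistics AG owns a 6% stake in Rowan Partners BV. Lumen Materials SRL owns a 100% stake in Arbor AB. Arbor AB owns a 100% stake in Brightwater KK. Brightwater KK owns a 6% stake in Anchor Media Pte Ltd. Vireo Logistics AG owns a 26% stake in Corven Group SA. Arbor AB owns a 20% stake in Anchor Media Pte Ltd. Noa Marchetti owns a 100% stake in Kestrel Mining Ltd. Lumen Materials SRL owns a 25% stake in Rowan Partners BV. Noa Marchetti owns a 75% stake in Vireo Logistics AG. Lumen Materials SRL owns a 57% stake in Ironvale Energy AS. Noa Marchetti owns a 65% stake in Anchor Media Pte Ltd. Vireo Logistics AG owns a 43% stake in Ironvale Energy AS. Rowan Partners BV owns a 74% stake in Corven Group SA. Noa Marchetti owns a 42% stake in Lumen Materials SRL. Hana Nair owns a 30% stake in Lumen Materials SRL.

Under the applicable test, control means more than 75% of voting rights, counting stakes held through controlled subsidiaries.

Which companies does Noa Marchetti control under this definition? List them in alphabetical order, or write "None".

Kestrel Mining Ltd

Noa holds 100% of Kestrel, so Noa controls Kestrel.
No other company's threshold is met.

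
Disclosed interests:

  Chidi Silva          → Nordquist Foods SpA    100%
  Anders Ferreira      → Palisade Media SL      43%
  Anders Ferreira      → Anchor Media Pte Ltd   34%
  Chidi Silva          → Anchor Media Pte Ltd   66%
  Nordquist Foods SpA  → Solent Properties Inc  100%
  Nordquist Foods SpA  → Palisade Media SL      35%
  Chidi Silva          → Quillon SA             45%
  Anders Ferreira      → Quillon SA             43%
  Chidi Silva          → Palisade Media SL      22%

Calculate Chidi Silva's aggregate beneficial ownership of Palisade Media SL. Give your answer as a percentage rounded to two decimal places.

Chidi reaches Palisade along 2 paths.
Direct stake: 22% = 22%.
Via Nordquist: 100% × 35% = 35%.
Total: 22% + 35% = 57%.
Rounded: 57.00%.

57.00%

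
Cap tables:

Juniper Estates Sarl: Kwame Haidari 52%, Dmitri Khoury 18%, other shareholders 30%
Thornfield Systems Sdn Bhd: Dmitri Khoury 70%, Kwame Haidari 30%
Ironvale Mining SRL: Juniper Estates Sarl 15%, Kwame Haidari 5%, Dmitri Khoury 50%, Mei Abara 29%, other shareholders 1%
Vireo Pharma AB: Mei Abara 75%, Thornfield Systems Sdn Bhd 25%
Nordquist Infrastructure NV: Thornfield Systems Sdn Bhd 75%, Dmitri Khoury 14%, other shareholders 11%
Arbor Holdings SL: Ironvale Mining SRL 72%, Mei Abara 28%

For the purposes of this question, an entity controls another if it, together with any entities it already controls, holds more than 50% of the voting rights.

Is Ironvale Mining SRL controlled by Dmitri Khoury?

Dmitri holds 70% of Thornfield, so Dmitri controls Thornfield.
Thornfield and Dmitri together hold 75% + 14% = 89% of Nordquist, so Dmitri controls Nordquist.
In Ironvale, Dmitri's side holds only 50%, not > 50%.
So Dmitri does not control Ironvale.

No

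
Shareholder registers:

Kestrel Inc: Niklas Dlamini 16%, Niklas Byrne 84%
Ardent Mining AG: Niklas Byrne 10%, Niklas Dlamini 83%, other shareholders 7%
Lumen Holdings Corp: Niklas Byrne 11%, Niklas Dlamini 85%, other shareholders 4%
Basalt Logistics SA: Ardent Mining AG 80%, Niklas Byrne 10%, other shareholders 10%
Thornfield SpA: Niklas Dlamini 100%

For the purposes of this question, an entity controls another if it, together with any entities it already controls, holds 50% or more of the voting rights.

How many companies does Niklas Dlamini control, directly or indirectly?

Niklas Dlamini holds 83% of Ardent, so Niklas Dlamini controls Ardent.
Niklas Dlamini holds 85% of Lumen, so Niklas Dlamini controls Lumen.
Ardent holds 80% of Basalt, so Niklas Dlamini controls Basalt.
Niklas Dlamini holds 100% of Thornfield, so Niklas Dlamini controls Thornfield.
No other company's threshold is met.
Niklas Dlamini controls 4 companies.

4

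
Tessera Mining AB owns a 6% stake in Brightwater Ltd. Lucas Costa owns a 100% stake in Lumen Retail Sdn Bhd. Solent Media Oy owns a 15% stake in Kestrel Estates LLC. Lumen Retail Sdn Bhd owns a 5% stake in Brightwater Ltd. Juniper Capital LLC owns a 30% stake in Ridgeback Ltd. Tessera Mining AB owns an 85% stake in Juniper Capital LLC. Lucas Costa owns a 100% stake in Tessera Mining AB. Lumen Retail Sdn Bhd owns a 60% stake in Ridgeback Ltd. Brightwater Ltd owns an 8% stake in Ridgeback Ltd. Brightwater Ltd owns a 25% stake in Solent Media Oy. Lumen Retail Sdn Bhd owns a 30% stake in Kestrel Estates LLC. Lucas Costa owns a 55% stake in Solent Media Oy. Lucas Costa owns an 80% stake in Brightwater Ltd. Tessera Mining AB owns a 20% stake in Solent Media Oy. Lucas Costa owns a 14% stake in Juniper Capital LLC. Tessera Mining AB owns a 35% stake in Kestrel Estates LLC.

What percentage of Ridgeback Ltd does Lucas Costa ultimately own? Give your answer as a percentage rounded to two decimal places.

96.98%

Lucas reaches Ridgeback along 6 paths.
Via Tessera → Juniper: 100% × 85% × 30% = 25.5%.
Via Juniper: 14% × 30% = 4.2%.
Via Lumen: 100% × 60% = 60%.
Via Brightwater: 80% × 8% = 6.4%.
Via Lumen → Brightwater: 100% × 5% × 8% = 0.4%.
Via Tessera → Brightwater: 100% × 6% × 8% = 0.48%.
Total: 25.5% + 4.2% + 60% + 6.4% + 0.4% + 0.48% = 96.98%.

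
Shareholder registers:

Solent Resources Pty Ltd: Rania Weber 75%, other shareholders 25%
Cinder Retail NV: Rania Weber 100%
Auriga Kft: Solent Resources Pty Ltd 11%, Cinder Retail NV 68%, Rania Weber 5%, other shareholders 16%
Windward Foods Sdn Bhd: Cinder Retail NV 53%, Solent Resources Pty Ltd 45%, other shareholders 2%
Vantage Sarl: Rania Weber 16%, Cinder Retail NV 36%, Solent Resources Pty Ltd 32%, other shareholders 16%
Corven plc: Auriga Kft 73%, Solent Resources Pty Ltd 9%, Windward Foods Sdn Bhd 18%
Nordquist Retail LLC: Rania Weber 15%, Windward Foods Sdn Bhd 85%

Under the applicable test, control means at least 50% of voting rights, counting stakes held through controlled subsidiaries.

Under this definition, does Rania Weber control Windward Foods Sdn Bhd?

Yes

Rania holds 100% of Cinder, so Rania controls Cinder.
Rania holds 75% of Solent, so Rania controls Solent.
Cinder and Solent together hold 53% + 45% = 98% of Windward, so Rania controls Windward.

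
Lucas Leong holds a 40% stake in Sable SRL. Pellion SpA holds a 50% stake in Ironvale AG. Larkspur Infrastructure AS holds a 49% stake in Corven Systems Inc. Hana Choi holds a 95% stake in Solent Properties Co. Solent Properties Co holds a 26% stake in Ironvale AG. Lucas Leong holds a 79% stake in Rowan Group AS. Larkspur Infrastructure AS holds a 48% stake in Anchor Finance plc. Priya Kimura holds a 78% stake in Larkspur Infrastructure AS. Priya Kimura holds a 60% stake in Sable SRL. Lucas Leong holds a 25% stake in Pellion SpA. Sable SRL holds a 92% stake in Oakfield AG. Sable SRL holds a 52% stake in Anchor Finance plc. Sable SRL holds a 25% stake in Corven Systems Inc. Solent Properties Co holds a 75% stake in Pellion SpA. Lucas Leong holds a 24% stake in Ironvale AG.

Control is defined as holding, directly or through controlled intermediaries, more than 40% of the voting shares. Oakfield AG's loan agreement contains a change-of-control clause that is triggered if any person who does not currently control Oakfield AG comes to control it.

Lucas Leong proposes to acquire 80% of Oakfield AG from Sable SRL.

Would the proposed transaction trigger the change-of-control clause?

The purchase adds only to Lucas's holdings (Sable's stake shrinks), so Lucas is the only person who could newly come to control Oakfield.
Lucas holds 79% of Rowan, so Lucas controls Rowan.
Neither Lucas nor any entity Lucas controls holds any voting interest in Oakfield.
So before the transaction, Lucas does not control Oakfield.
After the purchase, Lucas holds 80% of Oakfield directly, and Sable's stake falls to 12%.
Lucas holds 80% of Oakfield, so Lucas controls Oakfield.
Lucas did not control Oakfield before and does after, so the clause is triggered.

Yes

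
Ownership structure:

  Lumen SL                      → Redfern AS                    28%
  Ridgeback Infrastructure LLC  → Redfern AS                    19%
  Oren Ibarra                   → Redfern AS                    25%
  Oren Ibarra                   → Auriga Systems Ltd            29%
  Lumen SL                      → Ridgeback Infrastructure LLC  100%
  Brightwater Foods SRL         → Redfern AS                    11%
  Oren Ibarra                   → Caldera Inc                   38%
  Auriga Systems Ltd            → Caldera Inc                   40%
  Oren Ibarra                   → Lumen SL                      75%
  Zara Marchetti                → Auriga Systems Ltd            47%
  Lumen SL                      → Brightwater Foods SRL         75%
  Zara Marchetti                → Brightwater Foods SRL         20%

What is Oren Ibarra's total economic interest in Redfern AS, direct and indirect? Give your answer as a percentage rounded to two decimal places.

66.44%

Oren reaches Redfern along 4 paths.
Direct stake: 25% = 25%.
Via Lumen: 75% × 28% = 21%.
Via Lumen → Ridgeback: 75% × 100% × 19% = 14.25%.
Via Lumen → Brightwater: 75% × 75% × 11% = 6.1875%.
Total: 25% + 21% + 14.25% + 6.1875% = 66.4375%.
Rounded: 66.44%.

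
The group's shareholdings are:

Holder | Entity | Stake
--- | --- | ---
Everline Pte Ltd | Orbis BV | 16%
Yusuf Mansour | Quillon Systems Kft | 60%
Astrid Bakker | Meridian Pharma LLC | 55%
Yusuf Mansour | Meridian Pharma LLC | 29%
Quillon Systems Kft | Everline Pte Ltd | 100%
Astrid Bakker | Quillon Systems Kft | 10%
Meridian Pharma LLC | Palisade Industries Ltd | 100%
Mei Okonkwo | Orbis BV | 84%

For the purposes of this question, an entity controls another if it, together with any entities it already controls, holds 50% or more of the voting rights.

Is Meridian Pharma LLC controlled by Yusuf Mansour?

Yusuf holds 60% of Quillon, so Yusuf controls Quillon.
Quillon holds 100% of Everline, so Yusuf controls Everline.
In Meridian, Yusuf's side holds only 29%, not ≥ 50%.
So Yusuf does not control Meridian.

No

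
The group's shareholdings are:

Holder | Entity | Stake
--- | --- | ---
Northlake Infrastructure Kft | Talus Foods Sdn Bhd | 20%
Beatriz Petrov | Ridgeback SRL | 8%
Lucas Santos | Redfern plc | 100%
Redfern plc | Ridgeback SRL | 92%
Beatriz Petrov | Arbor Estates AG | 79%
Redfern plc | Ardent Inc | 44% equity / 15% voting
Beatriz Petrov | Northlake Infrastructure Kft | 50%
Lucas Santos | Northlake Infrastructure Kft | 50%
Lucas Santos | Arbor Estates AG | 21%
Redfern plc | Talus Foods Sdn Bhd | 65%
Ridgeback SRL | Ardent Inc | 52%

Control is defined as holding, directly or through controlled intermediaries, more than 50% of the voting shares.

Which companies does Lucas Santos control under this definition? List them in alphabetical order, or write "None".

Ardent Inc, Redfern plc, Ridgeback SRL, Talus Foods Sdn Bhd

Lucas holds 100% of Redfern, so Lucas controls Redfern.
Redfern holds 92% of Ridgeback, so Lucas controls Ridgeback.
Ridgeback and Redfern together hold 52% + 15% = 67% of Ardent, so Lucas controls Ardent.
Redfern holds 65% of Talus, so Lucas controls Talus.
No other company's threshold is met.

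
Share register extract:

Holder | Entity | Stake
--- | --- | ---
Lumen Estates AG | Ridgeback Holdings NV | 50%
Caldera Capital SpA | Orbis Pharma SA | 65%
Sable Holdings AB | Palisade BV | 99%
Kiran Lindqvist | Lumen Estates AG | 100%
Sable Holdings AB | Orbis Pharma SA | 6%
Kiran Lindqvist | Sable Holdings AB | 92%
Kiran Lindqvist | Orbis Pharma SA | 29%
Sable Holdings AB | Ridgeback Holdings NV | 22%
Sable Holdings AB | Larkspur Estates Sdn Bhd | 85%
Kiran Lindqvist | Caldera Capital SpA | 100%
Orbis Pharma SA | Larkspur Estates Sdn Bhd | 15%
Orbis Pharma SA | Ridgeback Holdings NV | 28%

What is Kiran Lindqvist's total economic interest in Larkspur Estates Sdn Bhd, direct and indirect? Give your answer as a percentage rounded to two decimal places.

Kiran reaches Larkspur along 4 paths.
Via Caldera → Orbis: 100% × 65% × 15% = 9.75%.
Via Sable → Orbis: 92% × 6% × 15% = 0.828%.
Via Orbis: 29% × 15% = 4.35%.
Via Sable: 92% × 85% = 78.2%.
Total: 9.75% + 0.828% + 4.35% + 78.2% = 93.128%.
Rounded: 93.13%.

93.13%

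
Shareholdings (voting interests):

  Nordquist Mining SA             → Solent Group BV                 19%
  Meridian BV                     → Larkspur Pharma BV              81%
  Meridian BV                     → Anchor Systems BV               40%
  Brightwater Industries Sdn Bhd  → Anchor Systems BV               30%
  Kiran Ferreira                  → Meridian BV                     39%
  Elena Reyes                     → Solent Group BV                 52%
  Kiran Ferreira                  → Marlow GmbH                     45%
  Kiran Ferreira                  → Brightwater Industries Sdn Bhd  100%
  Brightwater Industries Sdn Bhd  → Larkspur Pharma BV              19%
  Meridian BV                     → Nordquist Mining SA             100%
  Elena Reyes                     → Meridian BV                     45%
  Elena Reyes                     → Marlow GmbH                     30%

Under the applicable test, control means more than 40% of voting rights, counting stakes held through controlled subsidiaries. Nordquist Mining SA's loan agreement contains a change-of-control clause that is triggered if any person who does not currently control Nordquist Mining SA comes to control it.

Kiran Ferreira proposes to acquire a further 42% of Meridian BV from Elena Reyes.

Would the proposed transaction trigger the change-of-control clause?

Yes

The purchase adds only to Kiran's holdings (Elena's stake shrinks), so Kiran is the only person who could newly come to control Nordquist.
Kiran holds 45% of Marlow, so Kiran controls Marlow.
Kiran holds 100% of Brightwater, so Kiran controls Brightwater.
Neither Kiran nor any entity Kiran controls holds any voting interest in Nordquist.
So before the transaction, Kiran does not control Nordquist.
After the purchase, Kiran's direct stake in Meridian rises to 39% + 42% = 81%, and Elena's stake falls to 3%.
Kiran holds 81% of Meridian, so Kiran controls Meridian.
Meridian holds 100% of Nordquist, so Kiran controls Nordquist.
Kiran did not control Nordquist before and does after, so the clause is triggered.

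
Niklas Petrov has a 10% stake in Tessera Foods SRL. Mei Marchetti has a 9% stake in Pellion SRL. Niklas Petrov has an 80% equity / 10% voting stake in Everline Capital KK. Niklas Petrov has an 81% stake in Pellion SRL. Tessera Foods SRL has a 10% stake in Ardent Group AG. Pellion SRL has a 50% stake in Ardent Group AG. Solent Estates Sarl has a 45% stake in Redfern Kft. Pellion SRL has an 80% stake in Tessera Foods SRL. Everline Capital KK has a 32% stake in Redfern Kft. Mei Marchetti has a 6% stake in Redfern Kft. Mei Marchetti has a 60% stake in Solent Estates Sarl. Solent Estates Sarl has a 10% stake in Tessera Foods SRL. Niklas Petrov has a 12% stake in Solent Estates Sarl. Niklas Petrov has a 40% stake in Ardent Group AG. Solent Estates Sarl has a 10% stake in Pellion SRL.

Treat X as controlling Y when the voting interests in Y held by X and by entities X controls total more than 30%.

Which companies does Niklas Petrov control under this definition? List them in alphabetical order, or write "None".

Niklas holds 81% of Pellion, so Niklas controls Pellion.
Pellion and Niklas together hold 80% + 10% = 90% of Tessera, so Niklas controls Tessera.
Pellion and Tessera and Niklas together hold 50% + 10% + 40% = 100% of Ardent, so Niklas controls Ardent.
No other company's threshold is met.

Ardent Group AG, Pellion SRL, Tessera Foods SRL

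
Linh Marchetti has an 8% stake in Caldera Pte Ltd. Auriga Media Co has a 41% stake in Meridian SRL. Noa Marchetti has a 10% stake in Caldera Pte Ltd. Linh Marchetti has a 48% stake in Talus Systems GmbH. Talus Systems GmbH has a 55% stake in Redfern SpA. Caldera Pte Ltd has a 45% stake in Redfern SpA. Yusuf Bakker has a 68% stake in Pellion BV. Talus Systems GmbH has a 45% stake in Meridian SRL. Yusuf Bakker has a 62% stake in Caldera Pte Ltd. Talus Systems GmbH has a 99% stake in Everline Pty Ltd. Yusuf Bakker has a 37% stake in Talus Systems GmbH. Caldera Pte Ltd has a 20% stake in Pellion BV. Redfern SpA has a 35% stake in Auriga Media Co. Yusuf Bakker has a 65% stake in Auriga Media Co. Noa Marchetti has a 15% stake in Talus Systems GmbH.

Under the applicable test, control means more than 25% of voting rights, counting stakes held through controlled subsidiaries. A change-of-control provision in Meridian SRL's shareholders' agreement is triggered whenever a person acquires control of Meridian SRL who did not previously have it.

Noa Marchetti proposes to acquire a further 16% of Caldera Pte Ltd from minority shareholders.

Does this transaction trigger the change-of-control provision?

The purchase changes only Noa's holdings, so Noa is the only person who could newly come to control Meridian.
Noa's largest direct stake is 15% in Talus, which does not meet the threshold, so Noa controls no company.
Neither Noa nor any entity Noa controls holds any voting interest in Meridian.
So before the transaction, Noa does not control Meridian.
After the purchase, Noa's direct stake in Caldera rises to 10% + 16% = 26%.
Noa holds 26% of Caldera, so Noa controls Caldera.
Caldera holds 45% of Redfern, so Noa controls Redfern.
Redfern holds 35% of Auriga, so Noa controls Auriga.
Auriga holds 41% of Meridian, so Noa controls Meridian.
Noa did not control Meridian before and does after, so the clause is triggered.

Yes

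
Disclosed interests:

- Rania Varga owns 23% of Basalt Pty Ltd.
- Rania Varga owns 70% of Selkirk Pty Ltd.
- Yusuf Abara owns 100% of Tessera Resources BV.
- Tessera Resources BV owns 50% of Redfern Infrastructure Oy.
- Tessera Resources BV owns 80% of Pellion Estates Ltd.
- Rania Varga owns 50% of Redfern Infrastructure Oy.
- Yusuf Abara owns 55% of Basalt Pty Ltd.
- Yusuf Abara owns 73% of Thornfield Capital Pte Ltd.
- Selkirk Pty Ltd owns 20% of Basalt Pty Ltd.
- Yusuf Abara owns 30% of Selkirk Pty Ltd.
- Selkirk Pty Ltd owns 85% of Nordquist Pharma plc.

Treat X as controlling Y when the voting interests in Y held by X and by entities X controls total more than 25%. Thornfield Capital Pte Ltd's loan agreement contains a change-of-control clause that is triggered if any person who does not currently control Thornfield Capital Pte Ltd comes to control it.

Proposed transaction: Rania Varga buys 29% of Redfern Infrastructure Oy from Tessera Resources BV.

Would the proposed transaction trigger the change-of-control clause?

No

The purchase adds only to Rania's holdings (Tessera's stake shrinks), so Rania is the only person who could newly come to control Thornfield.
Rania holds 70% of Selkirk, so Rania controls Selkirk.
Rania and Selkirk together hold 23% + 20% = 43% of Basalt, so Rania controls Basalt.
Rania holds 50% of Redfern, so Rania controls Redfern.
Selkirk holds 85% of Nordquist, so Rania controls Nordquist.
Neither Rania nor any entity Rania controls holds any voting interest in Thornfield.
So before the transaction, Rania does not control Thornfield.
After the purchase, Rania's direct stake in Redfern rises to 50% + 29% = 79%, and Tessera's stake falls to 21%.
Rania holds 79% of Redfern, so Rania controls Redfern.
After the transaction, neither Rania nor any entity Rania controls holds a voting interest in Thornfield, so Rania still does not control it.
No new person acquires control, so the clause is not triggered.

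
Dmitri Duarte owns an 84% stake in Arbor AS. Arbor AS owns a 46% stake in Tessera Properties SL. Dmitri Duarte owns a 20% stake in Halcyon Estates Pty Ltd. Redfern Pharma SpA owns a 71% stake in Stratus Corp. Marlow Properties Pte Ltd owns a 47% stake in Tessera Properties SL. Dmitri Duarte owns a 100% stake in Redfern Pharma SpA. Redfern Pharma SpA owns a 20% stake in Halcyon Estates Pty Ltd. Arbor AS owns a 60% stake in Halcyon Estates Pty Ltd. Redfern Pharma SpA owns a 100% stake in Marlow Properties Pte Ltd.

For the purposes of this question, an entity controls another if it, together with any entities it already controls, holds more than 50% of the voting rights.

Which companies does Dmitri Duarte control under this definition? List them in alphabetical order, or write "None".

Arbor AS, Halcyon Estates Pty Ltd, Marlow Properties Pte Ltd, Redfern Pharma SpA, Stratus Corp, Tessera Properties SL

Dmitri holds 84% of Arbor, so Dmitri controls Arbor.
Dmitri holds 100% of Redfern, so Dmitri controls Redfern.
Redfern holds 71% of Stratus, so Dmitri controls Stratus.
Redfern holds 100% of Marlow, so Dmitri controls Marlow.
Redfern and Arbor and Dmitri together hold 20% + 60% + 20% = 100% of Halcyon, so Dmitri controls Halcyon.
Arbor and Marlow together hold 46% + 47% = 93% of Tessera, so Dmitri controls Tessera.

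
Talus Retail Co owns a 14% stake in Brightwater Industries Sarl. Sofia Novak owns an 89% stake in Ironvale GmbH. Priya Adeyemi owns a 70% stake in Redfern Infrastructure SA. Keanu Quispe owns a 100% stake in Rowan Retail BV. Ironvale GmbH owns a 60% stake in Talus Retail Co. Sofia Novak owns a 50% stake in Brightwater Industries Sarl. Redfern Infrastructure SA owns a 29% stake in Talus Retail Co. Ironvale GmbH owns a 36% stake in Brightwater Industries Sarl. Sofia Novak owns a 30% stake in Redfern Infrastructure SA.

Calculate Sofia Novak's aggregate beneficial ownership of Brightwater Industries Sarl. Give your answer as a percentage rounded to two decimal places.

90.73%

Sofia reaches Brightwater along 4 paths.
Via Redfern → Talus: 30% × 29% × 14% = 1.218%.
Via Ironvale → Talus: 89% × 60% × 14% = 7.476%.
Direct stake: 50% = 50%.
Via Ironvale: 89% × 36% = 32.04%.
Total: 1.218% + 7.476% + 50% + 32.04% = 90.734%.
Rounded: 90.73%.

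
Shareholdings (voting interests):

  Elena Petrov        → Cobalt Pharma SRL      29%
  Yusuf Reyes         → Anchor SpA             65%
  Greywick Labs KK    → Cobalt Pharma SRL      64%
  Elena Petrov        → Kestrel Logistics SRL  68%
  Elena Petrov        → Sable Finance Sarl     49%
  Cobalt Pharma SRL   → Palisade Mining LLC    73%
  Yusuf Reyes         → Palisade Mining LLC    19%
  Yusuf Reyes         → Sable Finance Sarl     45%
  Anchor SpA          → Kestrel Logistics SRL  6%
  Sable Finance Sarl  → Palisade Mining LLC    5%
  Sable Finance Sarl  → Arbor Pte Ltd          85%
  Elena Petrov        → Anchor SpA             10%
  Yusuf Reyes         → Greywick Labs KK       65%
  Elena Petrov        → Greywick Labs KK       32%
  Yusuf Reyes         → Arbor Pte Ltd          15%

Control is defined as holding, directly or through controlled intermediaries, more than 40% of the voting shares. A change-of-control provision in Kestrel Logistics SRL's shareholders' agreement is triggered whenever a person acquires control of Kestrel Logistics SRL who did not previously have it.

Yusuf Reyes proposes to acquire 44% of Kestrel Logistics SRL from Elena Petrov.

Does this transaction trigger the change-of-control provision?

Yes

The purchase adds only to Yusuf's holdings (Elena's stake shrinks), so Yusuf is the only person who could newly come to control Kestrel.
Yusuf holds 45% of Sable, so Yusuf controls Sable.
Yusuf holds 65% of Greywick, so Yusuf controls Greywick.
Yusuf holds 65% of Anchor, so Yusuf controls Anchor.
Sable and Yusuf together hold 85% + 15% = 100% of Arbor, so Yusuf controls Arbor.
Greywick holds 64% of Cobalt, so Yusuf controls Cobalt.
Yusuf and Cobalt and Sable together hold 19% + 73% + 5% = 97% of Palisade, so Yusuf controls Palisade.
In Kestrel, Yusuf's side holds only 6%, not > 40%.
So before the transaction, Yusuf does not control Kestrel.
After the purchase, Yusuf holds 44% of Kestrel directly, and Elena's stake falls to 24%.
Anchor and Yusuf together hold 6% + 44% = 50% of Kestrel, so Yusuf controls Kestrel.
Yusuf did not control Kestrel before and does after, so the clause is triggered.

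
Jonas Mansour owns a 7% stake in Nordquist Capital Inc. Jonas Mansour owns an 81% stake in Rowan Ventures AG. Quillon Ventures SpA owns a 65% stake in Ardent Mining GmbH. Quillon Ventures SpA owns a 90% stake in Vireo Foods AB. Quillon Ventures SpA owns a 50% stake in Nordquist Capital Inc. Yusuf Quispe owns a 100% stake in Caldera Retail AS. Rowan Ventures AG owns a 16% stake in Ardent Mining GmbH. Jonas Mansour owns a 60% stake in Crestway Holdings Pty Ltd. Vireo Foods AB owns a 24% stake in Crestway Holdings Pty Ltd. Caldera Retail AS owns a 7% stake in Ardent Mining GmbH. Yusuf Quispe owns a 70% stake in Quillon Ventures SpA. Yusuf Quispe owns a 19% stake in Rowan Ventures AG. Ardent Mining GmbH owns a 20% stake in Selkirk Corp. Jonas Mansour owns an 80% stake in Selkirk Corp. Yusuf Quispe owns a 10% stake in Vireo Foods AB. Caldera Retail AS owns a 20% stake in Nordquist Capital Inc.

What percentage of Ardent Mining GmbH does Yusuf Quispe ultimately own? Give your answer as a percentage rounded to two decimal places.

Yusuf reaches Ardent along 3 paths.
Via Quillon: 70% × 65% = 45.5%.
Via Rowan: 19% × 16% = 3.04%.
Via Caldera: 100% × 7% = 7%.
Total: 45.5% + 3.04% + 7% = 55.54%.

55.54%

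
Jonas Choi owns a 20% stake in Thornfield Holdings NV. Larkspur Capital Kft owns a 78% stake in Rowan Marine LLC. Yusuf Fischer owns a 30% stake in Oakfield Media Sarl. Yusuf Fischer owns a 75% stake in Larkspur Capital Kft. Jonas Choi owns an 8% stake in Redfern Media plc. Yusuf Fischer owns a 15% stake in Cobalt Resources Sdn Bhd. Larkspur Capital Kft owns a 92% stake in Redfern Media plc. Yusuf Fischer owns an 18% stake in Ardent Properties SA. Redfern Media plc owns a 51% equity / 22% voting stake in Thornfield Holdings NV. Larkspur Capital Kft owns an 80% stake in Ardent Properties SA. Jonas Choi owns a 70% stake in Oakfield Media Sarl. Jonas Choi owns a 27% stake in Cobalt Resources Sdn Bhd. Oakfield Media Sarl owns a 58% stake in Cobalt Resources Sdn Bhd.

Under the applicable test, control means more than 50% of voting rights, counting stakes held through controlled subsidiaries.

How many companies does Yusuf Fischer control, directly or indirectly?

4

Yusuf holds 75% of Larkspur, so Yusuf controls Larkspur.
Yusuf and Larkspur together hold 18% + 80% = 98% of Ardent, so Yusuf controls Ardent.
Larkspur holds 92% of Redfern, so Yusuf controls Redfern.
Larkspur holds 78% of Rowan, so Yusuf controls Rowan.
No other company's threshold is met.
Yusuf controls 4 companies.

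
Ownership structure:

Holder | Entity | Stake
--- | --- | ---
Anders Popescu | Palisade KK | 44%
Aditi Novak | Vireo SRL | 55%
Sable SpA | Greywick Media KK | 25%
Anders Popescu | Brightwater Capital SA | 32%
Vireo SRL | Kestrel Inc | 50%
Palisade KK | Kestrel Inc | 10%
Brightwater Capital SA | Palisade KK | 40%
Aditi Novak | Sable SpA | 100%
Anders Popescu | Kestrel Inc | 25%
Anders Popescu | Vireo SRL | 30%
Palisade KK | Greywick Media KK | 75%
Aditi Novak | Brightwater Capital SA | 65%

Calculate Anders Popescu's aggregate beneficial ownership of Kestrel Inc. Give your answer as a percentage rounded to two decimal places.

45.68%

Anders reaches Kestrel along 4 paths.
Direct stake: 25% = 25%.
Via Brightwater → Palisade: 32% × 40% × 10% = 1.28%.
Via Palisade: 44% × 10% = 4.4%.
Via Vireo: 30% × 50% = 15%.
Total: 25% + 1.28% + 4.4% + 15% = 45.68%.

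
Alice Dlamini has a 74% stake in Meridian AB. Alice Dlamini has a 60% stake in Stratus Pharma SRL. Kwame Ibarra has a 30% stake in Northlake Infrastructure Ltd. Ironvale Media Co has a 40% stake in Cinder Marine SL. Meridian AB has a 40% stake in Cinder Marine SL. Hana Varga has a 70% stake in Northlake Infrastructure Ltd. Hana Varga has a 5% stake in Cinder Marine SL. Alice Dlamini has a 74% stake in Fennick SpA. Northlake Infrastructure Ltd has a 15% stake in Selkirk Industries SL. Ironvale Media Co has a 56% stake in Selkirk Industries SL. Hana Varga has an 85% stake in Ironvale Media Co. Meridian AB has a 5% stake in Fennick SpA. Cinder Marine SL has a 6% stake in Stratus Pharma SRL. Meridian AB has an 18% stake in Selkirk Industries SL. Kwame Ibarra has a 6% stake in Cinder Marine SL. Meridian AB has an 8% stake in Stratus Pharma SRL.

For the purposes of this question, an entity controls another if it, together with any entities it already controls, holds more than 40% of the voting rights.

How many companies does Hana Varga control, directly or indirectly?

4

Hana holds 85% of Ironvale, so Hana controls Ironvale.
Hana holds 70% of Northlake, so Hana controls Northlake.
Ironvale and Hana together hold 40% + 5% = 45% of Cinder, so Hana controls Cinder.
Ironvale and Northlake together hold 56% + 15% = 71% of Selkirk, so Hana controls Selkirk.
No other company's threshold is met.
Hana controls 4 companies.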